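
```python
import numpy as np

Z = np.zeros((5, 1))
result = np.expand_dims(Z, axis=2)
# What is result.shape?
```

(5, 1, 1)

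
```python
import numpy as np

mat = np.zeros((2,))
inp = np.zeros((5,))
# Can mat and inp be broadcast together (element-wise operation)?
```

No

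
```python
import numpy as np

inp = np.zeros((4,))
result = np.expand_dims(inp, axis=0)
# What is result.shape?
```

(1, 4)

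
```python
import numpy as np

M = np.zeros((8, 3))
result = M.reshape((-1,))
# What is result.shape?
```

(24,)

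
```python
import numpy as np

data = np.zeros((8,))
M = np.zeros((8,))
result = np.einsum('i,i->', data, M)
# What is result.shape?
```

()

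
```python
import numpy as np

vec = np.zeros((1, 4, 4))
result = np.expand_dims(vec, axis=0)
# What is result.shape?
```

(1, 1, 4, 4)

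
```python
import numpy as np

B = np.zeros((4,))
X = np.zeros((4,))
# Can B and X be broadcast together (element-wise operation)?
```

Yes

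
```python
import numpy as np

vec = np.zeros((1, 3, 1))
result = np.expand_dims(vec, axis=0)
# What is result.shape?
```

(1, 1, 3, 1)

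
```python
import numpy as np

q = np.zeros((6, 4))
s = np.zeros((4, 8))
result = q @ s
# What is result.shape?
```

(6, 8)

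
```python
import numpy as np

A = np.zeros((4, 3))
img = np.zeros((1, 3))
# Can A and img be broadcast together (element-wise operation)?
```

Yes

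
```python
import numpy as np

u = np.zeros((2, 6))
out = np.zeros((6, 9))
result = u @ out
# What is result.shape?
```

(2, 9)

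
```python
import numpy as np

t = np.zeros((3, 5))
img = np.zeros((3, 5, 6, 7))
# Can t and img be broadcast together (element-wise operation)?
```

No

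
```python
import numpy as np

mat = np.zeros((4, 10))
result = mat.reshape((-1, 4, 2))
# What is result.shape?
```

(5, 4, 2)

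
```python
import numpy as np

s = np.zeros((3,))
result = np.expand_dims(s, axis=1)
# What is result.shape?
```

(3, 1)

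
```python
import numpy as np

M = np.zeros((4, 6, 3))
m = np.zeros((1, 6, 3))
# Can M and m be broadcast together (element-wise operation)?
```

Yes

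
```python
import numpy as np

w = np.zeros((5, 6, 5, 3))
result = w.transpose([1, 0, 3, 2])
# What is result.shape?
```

(6, 5, 3, 5)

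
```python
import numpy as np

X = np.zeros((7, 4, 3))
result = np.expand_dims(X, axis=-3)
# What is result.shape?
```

(7, 1, 4, 3)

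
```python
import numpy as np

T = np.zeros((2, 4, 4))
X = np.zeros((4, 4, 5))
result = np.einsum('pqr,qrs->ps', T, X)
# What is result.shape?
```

(2, 5)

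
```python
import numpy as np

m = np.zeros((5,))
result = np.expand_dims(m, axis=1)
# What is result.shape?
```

(5, 1)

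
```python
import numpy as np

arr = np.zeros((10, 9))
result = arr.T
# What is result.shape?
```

(9, 10)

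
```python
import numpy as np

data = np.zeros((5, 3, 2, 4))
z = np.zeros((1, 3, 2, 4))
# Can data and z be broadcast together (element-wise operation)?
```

Yes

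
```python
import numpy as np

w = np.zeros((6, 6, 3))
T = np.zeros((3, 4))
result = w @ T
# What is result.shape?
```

(6, 6, 4)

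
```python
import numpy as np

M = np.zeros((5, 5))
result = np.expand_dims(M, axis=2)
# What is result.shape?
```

(5, 5, 1)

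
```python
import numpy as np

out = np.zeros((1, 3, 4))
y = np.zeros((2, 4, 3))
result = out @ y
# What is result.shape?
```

(2, 3, 3)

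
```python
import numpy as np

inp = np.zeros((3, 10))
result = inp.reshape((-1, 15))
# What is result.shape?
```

(2, 15)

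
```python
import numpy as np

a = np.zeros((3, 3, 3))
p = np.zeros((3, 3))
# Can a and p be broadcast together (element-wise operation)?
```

Yes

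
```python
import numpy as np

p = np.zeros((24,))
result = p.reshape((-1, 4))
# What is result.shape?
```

(6, 4)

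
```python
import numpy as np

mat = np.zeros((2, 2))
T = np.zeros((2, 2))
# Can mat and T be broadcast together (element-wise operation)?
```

Yes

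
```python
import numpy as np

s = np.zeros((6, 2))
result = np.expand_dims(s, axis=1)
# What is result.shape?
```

(6, 1, 2)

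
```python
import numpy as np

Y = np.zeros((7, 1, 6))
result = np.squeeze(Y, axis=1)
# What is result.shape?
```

(7, 6)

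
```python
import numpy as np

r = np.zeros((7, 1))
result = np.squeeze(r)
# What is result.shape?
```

(7,)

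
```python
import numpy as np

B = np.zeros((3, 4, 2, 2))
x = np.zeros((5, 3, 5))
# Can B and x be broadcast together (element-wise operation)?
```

No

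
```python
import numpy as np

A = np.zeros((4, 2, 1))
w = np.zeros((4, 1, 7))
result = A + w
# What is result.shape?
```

(4, 2, 7)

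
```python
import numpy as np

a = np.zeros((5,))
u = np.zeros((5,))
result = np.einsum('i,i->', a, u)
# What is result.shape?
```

()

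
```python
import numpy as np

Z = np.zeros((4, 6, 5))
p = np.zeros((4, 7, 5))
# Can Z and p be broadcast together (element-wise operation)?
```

No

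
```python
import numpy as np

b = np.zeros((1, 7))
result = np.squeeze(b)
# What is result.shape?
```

(7,)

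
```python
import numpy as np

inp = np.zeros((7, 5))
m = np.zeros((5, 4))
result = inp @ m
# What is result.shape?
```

(7, 4)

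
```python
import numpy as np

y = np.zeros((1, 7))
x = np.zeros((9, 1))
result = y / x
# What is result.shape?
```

(9, 7)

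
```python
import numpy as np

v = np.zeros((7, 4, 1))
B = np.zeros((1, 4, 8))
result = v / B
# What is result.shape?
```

(7, 4, 8)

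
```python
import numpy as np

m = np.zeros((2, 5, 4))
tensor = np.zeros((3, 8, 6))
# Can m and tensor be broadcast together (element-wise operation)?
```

No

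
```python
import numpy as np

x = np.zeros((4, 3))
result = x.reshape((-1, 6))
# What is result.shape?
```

(2, 6)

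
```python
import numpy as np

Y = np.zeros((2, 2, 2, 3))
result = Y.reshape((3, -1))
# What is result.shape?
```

(3, 8)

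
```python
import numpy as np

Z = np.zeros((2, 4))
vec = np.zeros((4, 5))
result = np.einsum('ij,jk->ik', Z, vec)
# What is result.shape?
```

(2, 5)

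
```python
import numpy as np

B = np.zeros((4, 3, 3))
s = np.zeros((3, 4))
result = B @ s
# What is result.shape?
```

(4, 3, 4)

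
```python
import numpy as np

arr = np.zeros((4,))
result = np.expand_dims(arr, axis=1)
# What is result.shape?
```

(4, 1)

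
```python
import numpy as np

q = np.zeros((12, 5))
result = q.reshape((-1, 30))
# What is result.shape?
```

(2, 30)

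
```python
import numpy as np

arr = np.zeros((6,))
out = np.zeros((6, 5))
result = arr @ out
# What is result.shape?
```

(5,)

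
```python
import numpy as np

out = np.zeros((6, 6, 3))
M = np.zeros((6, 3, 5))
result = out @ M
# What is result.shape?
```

(6, 6, 5)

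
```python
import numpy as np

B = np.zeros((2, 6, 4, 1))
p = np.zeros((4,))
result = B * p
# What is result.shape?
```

(2, 6, 4, 4)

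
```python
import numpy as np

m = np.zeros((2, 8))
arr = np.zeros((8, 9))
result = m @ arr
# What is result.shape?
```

(2, 9)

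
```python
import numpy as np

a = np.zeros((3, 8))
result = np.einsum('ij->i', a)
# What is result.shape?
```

(3,)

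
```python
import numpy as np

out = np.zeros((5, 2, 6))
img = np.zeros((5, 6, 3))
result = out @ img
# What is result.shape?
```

(5, 2, 3)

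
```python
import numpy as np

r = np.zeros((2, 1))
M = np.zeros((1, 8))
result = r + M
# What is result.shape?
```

(2, 8)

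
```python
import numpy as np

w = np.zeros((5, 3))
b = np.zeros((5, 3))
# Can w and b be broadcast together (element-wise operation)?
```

Yes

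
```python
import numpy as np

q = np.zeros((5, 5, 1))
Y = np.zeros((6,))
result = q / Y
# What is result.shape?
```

(5, 5, 6)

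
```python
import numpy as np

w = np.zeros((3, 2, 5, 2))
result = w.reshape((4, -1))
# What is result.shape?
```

(4, 15)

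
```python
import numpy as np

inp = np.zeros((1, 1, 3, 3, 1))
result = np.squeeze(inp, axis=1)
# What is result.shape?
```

(1, 3, 3, 1)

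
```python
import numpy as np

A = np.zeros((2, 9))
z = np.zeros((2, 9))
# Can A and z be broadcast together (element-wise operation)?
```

Yes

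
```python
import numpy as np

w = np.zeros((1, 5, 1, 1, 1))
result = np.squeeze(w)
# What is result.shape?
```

(5,)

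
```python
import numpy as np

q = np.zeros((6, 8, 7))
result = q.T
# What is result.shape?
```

(7, 8, 6)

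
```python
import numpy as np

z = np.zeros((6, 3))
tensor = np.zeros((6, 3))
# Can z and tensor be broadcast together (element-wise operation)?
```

Yes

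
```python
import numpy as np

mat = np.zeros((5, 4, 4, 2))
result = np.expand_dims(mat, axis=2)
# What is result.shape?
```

(5, 4, 1, 4, 2)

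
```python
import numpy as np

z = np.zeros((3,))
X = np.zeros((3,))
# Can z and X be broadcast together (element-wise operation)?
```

Yes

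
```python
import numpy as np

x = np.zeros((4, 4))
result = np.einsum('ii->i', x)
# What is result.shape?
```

(4,)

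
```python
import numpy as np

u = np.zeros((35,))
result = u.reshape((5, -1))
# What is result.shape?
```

(5, 7)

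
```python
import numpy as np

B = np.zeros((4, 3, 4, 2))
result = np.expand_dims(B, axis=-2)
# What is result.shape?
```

(4, 3, 4, 1, 2)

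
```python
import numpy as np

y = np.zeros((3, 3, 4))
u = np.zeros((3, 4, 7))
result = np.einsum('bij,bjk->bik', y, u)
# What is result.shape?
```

(3, 3, 7)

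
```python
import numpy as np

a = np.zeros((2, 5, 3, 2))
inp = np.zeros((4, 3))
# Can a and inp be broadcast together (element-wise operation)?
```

No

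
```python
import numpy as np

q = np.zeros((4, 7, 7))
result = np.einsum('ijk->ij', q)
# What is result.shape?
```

(4, 7)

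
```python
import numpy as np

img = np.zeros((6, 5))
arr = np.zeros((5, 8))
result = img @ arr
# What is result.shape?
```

(6, 8)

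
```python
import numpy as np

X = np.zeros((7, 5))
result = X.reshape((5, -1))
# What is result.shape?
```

(5, 7)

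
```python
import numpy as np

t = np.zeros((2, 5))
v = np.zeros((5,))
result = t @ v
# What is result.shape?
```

(2,)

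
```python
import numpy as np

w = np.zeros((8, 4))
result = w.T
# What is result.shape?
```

(4, 8)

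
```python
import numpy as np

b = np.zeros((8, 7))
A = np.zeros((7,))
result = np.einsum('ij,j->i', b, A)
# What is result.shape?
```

(8,)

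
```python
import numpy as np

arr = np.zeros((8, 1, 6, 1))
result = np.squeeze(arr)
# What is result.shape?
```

(8, 6)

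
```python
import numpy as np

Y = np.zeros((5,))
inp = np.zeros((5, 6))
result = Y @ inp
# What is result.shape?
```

(6,)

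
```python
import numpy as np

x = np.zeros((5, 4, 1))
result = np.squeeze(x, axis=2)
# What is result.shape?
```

(5, 4)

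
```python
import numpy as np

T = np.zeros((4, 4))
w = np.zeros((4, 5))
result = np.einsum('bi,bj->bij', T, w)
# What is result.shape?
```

(4, 4, 5)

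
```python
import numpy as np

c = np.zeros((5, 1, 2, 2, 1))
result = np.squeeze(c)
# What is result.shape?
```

(5, 2, 2)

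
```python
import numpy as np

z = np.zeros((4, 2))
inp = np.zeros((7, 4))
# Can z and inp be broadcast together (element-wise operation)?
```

No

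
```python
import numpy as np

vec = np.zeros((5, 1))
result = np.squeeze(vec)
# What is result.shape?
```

(5,)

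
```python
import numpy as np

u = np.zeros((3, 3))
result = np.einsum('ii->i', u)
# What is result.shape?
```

(3,)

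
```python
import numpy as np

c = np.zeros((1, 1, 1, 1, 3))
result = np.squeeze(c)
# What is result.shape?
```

(3,)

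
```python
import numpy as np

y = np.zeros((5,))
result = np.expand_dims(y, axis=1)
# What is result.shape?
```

(5, 1)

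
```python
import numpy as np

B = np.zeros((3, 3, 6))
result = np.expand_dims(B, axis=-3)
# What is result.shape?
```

(3, 1, 3, 6)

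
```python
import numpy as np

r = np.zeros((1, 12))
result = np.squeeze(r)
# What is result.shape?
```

(12,)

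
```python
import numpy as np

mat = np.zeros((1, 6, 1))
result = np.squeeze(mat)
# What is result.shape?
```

(6,)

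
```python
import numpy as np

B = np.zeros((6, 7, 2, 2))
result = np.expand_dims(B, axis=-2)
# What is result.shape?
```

(6, 7, 2, 1, 2)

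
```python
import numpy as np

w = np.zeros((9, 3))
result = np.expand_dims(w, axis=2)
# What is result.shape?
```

(9, 3, 1)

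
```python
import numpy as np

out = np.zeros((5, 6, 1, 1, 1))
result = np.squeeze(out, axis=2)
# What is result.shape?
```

(5, 6, 1, 1)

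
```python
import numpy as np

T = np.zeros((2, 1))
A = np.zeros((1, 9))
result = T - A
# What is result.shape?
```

(2, 9)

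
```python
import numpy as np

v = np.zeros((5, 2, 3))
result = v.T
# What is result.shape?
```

(3, 2, 5)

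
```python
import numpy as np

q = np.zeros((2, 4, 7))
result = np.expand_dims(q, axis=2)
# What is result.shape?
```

(2, 4, 1, 7)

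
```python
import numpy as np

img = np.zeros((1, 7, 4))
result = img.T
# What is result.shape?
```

(4, 7, 1)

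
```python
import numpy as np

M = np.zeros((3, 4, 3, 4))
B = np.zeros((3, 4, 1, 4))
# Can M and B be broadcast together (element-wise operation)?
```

Yes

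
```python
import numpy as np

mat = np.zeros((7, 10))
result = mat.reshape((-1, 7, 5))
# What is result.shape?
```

(2, 7, 5)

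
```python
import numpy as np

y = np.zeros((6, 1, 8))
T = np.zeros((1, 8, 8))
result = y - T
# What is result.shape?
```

(6, 8, 8)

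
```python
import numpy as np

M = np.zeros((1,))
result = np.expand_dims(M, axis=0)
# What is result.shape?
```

(1, 1)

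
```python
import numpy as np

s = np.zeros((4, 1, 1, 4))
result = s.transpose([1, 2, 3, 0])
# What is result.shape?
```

(1, 1, 4, 4)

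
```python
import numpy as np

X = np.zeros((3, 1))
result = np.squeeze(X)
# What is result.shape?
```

(3,)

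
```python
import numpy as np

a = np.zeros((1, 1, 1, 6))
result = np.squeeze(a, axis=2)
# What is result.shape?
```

(1, 1, 6)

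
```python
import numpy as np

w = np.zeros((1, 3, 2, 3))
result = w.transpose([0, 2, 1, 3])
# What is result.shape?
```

(1, 2, 3, 3)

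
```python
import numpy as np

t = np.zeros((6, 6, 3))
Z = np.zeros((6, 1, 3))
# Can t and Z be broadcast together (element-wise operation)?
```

Yes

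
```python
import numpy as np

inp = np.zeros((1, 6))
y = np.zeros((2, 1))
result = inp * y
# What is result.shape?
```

(2, 6)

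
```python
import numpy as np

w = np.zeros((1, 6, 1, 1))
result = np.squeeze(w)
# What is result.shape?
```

(6,)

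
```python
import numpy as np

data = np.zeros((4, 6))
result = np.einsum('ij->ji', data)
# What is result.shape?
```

(6, 4)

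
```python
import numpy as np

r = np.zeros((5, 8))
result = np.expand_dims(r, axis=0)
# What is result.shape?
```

(1, 5, 8)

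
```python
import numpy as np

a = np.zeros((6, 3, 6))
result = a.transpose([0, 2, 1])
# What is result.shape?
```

(6, 6, 3)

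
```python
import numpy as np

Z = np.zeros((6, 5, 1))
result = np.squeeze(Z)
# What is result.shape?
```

(6, 5)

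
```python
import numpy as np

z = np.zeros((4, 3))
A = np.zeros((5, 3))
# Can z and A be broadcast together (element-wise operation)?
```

No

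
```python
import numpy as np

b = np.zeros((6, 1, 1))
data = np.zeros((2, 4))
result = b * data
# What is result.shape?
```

(6, 2, 4)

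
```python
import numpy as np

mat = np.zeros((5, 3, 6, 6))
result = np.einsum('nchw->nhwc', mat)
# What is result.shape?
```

(5, 6, 6, 3)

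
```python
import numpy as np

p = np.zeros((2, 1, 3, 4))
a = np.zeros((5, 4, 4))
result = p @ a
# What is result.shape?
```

(2, 5, 3, 4)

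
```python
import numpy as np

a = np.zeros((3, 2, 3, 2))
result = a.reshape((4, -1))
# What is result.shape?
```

(4, 9)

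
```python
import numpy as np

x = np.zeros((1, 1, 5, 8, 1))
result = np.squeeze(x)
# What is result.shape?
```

(5, 8)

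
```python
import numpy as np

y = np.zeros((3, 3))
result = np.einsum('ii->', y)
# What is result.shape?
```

()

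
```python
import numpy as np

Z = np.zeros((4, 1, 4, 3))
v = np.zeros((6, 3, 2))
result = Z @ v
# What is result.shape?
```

(4, 6, 4, 2)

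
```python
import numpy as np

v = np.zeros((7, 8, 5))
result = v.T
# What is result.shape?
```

(5, 8, 7)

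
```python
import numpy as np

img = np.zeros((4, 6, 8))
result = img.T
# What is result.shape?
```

(8, 6, 4)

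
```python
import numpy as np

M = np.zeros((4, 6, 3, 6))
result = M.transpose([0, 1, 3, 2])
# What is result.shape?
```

(4, 6, 6, 3)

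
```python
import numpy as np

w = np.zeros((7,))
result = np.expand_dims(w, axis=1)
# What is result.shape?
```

(7, 1)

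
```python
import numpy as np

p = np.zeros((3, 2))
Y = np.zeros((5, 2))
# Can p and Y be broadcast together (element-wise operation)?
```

No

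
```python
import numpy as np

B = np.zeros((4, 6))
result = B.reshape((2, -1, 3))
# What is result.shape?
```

(2, 4, 3)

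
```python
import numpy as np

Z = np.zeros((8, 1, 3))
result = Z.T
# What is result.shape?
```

(3, 1, 8)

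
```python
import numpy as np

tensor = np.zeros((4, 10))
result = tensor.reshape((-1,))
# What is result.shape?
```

(40,)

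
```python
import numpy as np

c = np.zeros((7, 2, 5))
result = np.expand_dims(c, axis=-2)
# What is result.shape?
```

(7, 2, 1, 5)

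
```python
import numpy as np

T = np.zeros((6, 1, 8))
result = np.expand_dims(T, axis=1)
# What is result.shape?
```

(6, 1, 1, 8)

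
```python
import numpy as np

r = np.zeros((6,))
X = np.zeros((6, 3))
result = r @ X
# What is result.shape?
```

(3,)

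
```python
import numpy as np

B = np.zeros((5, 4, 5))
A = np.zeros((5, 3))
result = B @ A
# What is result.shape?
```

(5, 4, 3)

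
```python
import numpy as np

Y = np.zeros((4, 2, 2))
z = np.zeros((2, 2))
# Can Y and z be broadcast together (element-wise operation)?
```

Yes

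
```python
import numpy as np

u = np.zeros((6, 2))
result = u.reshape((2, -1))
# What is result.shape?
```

(2, 6)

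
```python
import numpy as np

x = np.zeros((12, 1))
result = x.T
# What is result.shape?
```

(1, 12)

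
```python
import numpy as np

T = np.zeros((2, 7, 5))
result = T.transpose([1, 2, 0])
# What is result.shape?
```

(7, 5, 2)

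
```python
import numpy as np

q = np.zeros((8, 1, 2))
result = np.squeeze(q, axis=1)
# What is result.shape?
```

(8, 2)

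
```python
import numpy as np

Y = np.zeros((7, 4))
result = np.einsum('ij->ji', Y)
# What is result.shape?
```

(4, 7)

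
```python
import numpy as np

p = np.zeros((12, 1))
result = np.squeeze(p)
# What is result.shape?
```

(12,)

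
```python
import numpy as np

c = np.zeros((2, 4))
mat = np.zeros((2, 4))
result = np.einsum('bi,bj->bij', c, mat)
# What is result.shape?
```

(2, 4, 4)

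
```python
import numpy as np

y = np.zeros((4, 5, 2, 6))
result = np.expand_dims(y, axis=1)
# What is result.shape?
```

(4, 1, 5, 2, 6)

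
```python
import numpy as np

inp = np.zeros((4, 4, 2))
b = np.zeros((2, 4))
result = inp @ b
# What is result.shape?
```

(4, 4, 4)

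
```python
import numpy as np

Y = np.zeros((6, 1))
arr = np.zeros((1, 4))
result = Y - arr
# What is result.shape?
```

(6, 4)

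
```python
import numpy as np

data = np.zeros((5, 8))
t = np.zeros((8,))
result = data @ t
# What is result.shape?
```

(5,)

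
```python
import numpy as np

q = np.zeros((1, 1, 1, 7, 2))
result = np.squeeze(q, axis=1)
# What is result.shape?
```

(1, 1, 7, 2)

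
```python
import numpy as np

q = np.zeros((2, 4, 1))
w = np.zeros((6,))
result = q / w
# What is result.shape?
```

(2, 4, 6)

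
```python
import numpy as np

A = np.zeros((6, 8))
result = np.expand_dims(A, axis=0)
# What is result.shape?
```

(1, 6, 8)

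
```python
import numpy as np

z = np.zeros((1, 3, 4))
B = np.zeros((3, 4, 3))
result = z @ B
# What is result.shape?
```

(3, 3, 3)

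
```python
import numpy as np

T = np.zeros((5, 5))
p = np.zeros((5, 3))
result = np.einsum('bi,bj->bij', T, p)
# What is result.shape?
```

(5, 5, 3)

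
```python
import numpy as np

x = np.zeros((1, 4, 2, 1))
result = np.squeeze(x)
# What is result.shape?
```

(4, 2)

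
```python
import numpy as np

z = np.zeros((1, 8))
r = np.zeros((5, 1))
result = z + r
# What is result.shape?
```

(5, 8)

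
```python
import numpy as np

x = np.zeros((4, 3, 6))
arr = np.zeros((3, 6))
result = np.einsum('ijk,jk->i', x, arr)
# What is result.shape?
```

(4,)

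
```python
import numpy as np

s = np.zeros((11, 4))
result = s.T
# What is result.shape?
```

(4, 11)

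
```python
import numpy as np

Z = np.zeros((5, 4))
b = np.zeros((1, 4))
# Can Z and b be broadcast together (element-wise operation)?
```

Yes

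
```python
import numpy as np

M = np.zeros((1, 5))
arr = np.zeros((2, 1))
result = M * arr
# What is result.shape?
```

(2, 5)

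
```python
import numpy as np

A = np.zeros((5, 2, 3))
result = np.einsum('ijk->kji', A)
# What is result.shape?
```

(3, 2, 5)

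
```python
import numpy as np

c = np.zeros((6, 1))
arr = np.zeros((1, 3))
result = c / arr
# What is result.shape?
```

(6, 3)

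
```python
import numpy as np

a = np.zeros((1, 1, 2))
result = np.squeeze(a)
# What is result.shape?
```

(2,)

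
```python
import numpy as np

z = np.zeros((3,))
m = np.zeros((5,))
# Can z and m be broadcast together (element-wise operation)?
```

No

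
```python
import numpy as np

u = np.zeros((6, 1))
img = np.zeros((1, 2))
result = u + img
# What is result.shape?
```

(6, 2)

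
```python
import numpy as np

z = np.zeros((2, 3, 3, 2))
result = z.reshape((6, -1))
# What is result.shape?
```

(6, 6)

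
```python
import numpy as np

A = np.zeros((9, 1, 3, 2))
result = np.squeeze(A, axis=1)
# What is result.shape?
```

(9, 3, 2)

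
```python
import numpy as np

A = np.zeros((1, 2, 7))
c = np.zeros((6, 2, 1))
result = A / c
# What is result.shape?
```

(6, 2, 7)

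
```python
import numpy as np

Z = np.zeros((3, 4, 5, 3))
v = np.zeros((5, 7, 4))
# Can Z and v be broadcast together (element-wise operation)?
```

No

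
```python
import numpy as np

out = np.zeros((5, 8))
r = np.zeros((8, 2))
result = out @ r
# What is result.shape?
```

(5, 2)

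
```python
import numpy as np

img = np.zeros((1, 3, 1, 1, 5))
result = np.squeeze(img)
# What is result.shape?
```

(3, 5)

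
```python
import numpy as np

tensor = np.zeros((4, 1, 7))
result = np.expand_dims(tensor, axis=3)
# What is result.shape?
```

(4, 1, 7, 1)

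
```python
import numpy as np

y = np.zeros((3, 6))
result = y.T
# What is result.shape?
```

(6, 3)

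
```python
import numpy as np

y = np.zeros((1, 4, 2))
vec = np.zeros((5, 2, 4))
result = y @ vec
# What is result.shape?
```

(5, 4, 4)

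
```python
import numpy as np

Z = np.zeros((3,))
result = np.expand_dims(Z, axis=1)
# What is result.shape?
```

(3, 1)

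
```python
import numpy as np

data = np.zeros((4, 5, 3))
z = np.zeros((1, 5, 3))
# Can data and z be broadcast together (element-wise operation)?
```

Yes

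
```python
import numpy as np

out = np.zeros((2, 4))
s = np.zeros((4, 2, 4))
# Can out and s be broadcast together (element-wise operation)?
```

Yes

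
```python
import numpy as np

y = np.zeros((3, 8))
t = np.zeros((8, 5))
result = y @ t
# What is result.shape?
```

(3, 5)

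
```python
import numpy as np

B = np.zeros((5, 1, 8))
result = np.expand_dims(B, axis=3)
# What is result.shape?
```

(5, 1, 8, 1)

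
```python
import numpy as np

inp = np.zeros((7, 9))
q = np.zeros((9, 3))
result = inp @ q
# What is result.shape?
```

(7, 3)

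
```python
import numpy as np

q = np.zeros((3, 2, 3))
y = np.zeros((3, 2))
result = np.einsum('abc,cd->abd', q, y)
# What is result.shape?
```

(3, 2, 2)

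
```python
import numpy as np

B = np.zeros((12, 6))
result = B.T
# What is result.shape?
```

(6, 12)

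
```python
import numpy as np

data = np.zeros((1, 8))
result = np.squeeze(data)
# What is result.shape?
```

(8,)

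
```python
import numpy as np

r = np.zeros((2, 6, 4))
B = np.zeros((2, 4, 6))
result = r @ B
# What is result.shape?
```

(2, 6, 6)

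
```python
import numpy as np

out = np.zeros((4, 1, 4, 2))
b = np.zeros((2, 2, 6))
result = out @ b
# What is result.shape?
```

(4, 2, 4, 6)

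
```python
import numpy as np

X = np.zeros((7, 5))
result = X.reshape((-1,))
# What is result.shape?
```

(35,)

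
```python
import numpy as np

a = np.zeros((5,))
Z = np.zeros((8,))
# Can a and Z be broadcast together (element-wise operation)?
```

No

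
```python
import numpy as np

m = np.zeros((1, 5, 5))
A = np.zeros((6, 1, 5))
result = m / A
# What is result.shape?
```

(6, 5, 5)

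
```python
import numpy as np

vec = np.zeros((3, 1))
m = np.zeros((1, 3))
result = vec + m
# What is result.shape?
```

(3, 3)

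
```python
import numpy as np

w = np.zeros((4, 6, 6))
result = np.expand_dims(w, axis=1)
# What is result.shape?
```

(4, 1, 6, 6)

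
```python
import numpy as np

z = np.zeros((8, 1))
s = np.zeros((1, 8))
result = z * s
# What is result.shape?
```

(8, 8)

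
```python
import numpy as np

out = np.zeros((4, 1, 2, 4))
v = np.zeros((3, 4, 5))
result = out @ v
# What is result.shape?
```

(4, 3, 2, 5)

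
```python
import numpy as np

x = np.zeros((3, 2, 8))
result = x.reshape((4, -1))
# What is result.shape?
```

(4, 12)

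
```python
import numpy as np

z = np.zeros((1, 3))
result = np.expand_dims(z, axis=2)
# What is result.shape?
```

(1, 3, 1)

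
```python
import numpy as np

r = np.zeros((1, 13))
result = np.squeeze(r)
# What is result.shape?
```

(13,)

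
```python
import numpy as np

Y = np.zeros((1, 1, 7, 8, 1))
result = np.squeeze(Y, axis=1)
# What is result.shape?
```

(1, 7, 8, 1)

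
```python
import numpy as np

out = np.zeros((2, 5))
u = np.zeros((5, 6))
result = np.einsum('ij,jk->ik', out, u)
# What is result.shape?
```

(2, 6)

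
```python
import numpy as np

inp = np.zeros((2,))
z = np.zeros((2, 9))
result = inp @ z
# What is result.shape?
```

(9,)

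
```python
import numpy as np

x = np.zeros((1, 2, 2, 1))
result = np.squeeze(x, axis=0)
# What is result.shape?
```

(2, 2, 1)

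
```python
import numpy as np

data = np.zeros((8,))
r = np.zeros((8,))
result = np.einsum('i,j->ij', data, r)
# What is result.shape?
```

(8, 8)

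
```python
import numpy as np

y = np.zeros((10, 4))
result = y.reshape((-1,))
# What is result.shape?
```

(40,)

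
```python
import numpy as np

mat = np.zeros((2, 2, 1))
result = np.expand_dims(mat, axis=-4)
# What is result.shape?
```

(1, 2, 2, 1)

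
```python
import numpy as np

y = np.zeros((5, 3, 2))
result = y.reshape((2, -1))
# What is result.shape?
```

(2, 15)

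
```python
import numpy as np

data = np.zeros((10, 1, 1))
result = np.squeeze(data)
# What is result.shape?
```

(10,)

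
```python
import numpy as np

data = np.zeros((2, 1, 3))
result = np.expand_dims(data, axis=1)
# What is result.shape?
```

(2, 1, 1, 3)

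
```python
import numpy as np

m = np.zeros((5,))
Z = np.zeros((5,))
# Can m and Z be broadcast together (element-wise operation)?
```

Yes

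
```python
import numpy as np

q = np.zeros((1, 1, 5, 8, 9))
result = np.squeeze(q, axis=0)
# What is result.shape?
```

(1, 5, 8, 9)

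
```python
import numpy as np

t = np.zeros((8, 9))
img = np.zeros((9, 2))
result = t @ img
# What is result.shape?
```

(8, 2)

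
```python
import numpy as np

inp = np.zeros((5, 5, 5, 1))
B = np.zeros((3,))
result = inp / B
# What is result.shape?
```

(5, 5, 5, 3)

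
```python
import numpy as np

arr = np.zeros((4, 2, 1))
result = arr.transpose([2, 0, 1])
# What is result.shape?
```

(1, 4, 2)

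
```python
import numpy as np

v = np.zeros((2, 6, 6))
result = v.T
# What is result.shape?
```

(6, 6, 2)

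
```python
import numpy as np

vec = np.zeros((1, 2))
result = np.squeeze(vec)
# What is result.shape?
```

(2,)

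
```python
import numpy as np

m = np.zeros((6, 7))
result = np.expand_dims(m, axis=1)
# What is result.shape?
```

(6, 1, 7)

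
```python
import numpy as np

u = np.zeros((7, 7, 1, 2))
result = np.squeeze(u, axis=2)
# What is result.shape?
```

(7, 7, 2)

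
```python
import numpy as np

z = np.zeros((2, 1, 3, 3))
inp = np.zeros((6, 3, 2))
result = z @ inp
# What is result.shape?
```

(2, 6, 3, 2)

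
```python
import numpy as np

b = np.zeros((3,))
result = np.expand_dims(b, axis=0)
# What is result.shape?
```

(1, 3)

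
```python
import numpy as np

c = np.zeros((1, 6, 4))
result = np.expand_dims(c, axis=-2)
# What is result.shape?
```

(1, 6, 1, 4)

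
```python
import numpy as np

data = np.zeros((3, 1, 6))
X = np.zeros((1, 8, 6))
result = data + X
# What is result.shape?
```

(3, 8, 6)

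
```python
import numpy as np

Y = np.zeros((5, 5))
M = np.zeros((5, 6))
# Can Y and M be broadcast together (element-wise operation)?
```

No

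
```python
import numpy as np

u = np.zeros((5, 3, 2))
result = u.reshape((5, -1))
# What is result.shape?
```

(5, 6)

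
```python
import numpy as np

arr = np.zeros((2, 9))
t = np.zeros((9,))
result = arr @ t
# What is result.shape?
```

(2,)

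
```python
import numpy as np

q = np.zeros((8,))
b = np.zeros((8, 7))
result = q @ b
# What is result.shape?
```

(7,)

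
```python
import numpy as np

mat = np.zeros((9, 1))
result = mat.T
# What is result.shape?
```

(1, 9)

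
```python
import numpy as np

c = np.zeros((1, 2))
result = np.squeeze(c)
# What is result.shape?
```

(2,)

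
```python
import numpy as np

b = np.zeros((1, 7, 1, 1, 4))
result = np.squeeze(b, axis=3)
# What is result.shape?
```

(1, 7, 1, 4)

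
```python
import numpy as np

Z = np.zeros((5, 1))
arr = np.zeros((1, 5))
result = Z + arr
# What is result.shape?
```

(5, 5)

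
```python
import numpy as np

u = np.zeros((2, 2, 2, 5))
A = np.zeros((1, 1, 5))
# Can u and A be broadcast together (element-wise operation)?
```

Yes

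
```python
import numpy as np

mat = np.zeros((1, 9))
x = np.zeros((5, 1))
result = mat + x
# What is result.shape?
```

(5, 9)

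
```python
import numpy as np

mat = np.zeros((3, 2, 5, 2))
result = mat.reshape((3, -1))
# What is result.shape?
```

(3, 20)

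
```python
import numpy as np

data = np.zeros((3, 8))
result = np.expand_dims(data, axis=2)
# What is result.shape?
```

(3, 8, 1)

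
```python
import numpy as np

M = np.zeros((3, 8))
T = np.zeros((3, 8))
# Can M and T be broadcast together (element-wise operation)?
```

Yes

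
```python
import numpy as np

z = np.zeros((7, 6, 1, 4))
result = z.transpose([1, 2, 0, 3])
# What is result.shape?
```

(6, 1, 7, 4)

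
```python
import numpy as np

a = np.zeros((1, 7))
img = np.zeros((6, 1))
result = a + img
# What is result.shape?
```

(6, 7)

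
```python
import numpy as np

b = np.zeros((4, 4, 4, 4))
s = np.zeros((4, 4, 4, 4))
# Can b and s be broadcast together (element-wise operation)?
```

Yes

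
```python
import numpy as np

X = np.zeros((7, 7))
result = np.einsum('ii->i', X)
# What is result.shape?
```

(7,)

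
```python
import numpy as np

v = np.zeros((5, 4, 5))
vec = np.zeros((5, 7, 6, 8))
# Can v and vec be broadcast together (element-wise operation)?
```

No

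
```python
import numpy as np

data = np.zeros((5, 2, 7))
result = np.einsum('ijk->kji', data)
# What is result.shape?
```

(7, 2, 5)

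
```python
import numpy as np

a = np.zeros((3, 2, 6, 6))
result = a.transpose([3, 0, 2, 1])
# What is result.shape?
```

(6, 3, 6, 2)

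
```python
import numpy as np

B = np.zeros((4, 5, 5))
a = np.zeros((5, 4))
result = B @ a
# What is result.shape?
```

(4, 5, 4)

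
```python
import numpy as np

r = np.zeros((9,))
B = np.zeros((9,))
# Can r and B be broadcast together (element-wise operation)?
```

Yes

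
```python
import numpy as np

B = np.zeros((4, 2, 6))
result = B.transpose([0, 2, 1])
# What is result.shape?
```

(4, 6, 2)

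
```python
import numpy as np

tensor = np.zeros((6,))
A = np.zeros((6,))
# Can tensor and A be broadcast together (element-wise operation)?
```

Yes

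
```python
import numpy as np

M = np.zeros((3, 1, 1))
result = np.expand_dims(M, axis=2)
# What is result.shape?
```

(3, 1, 1, 1)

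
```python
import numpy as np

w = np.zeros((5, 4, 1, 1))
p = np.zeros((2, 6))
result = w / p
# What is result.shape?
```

(5, 4, 2, 6)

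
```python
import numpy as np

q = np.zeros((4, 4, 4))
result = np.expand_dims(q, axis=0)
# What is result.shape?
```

(1, 4, 4, 4)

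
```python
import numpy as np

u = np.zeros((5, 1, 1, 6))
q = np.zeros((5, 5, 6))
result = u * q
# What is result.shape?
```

(5, 5, 5, 6)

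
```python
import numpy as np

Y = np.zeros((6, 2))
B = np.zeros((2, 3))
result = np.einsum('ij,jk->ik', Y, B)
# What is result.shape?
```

(6, 3)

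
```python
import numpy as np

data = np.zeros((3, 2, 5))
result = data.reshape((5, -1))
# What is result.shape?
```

(5, 6)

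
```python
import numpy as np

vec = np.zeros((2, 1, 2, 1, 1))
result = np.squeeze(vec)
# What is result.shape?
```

(2, 2)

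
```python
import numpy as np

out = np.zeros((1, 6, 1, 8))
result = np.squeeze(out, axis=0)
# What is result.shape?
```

(6, 1, 8)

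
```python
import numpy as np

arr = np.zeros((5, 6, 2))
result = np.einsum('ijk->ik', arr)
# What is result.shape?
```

(5, 2)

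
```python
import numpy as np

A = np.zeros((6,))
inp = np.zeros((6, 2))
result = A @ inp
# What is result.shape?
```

(2,)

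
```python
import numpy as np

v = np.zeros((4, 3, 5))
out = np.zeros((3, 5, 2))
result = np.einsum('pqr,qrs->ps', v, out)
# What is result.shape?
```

(4, 2)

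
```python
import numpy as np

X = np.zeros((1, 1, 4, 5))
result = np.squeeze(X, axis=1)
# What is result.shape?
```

(1, 4, 5)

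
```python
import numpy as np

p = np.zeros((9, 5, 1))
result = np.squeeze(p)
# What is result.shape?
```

(9, 5)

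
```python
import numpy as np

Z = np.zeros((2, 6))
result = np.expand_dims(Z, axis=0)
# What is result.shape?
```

(1, 2, 6)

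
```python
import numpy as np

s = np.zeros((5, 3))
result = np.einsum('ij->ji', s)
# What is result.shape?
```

(3, 5)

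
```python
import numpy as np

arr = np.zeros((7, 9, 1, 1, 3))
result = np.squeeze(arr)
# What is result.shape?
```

(7, 9, 3)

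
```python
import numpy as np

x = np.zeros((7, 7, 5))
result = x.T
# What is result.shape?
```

(5, 7, 7)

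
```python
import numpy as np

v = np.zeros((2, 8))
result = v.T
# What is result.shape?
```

(8, 2)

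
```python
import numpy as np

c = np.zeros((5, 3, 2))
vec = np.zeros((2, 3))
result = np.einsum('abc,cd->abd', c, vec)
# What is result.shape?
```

(5, 3, 3)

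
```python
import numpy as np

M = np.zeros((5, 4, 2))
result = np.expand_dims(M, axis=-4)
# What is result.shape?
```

(1, 5, 4, 2)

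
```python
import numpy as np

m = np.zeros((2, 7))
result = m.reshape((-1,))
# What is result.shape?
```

(14,)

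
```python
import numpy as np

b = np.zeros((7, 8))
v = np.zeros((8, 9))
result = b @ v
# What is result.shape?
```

(7, 9)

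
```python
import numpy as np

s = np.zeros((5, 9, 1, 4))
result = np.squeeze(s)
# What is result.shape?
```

(5, 9, 4)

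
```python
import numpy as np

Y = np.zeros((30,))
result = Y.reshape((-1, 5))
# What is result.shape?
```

(6, 5)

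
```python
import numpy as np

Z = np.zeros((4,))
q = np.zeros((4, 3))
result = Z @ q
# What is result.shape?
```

(3,)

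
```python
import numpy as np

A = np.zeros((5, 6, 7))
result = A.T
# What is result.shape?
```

(7, 6, 5)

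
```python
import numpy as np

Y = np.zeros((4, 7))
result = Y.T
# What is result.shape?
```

(7, 4)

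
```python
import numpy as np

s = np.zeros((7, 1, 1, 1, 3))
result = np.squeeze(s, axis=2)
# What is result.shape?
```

(7, 1, 1, 3)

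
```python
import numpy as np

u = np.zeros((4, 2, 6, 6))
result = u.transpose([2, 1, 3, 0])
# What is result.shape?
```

(6, 2, 6, 4)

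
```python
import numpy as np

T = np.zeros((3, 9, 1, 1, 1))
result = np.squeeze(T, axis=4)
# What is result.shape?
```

(3, 9, 1, 1)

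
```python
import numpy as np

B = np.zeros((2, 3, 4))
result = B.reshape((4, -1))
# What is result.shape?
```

(4, 6)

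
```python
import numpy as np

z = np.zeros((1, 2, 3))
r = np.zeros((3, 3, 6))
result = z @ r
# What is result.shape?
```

(3, 2, 6)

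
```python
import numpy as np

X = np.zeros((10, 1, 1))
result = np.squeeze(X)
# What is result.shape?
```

(10,)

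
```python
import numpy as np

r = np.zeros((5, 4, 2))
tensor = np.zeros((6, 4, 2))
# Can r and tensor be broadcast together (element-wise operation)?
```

No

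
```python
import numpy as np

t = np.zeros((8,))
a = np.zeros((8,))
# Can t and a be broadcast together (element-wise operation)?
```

Yes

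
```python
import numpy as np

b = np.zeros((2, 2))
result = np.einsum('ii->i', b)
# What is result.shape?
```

(2,)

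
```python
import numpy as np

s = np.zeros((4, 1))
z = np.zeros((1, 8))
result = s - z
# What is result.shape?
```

(4, 8)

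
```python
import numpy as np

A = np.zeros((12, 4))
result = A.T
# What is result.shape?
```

(4, 12)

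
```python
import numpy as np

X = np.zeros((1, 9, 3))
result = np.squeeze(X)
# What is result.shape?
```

(9, 3)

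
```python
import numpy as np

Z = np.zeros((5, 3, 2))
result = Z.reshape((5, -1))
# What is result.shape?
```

(5, 6)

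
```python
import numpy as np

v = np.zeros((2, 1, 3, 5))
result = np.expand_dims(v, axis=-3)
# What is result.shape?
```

(2, 1, 1, 3, 5)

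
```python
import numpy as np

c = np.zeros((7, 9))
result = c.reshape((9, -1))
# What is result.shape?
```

(9, 7)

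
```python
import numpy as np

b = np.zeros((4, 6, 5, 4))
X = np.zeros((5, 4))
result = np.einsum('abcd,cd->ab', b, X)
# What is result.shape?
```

(4, 6)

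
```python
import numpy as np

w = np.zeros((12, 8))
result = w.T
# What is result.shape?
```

(8, 12)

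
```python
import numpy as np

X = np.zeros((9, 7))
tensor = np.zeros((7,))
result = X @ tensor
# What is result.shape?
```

(9,)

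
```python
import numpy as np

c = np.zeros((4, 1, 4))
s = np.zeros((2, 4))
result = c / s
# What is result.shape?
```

(4, 2, 4)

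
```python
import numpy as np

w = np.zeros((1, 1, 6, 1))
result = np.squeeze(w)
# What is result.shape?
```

(6,)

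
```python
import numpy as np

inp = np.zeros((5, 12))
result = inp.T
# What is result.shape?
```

(12, 5)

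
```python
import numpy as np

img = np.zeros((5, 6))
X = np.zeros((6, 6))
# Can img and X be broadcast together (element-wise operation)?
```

No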